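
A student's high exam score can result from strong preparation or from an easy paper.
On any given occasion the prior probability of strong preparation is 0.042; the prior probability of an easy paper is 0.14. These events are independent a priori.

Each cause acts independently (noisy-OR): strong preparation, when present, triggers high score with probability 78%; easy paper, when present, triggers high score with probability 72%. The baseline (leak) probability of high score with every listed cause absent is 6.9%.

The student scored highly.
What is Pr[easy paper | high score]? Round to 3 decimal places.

Pr[easy paper | high score] ≈ 0.550

Under noisy-OR, P(high score | causes) = 1 − (1−0.069)·∏(1−qᵢ) over the active causes.
Numerator (weight on configurations with easy paper): 0.099158 + 0.005543 = 0.104701
Normalizer over all consistent configurations: 0.069*0.958*0.86 + 0.73932*0.958*0.14 + 0.79518*0.042*0.86 + 0.94265*0.042*0.14 = 0.190271
Posterior = 0.104701 / 0.190271 ≈ 0.550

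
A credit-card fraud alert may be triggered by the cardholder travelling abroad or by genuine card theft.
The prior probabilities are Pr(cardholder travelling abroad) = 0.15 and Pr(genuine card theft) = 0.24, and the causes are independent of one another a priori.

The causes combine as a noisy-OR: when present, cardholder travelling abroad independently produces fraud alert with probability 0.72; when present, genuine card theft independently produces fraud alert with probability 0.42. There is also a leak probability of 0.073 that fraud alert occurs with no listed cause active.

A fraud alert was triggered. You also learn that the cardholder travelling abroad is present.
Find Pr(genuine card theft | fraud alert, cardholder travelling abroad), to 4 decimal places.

Pr(genuine card theft | fraud alert, cardholder travelling abroad) ≈ 0.2659

Under noisy-OR, P(fraud alert | causes) = 1 − (1−0.073)·∏(1−qᵢ) over the active causes.
For the numerator, keep only genuine card theft=true terms: 0.849455*0.24 = 0.203869
Denominator P(fraud alert | cardholder travelling abroad): 0.74044*0.76 + 0.849455*0.24 = 0.766603
P(genuine card theft | fraud alert, cardholder travelling abroad) = 0.203869/0.766603 ≈ 0.2659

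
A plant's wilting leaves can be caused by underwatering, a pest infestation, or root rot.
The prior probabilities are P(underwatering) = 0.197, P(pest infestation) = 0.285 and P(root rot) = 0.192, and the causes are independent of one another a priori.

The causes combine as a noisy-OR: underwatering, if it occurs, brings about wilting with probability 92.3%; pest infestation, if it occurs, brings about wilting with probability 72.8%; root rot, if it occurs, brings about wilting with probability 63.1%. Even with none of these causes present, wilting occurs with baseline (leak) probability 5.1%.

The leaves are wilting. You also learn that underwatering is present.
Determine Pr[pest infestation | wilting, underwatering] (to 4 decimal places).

Under noisy-OR, P(wilting | causes) = 1 − (1−0.051)·∏(1−qᵢ) over the active causes.
P(wilting | underwatering) = 0.926927·0.715·0.808 + 0.973036·0.715·0.192 + 0.980124·0.285·0.808 + 0.992666·0.285·0.192 = 0.535504 + 0.133578 + 0.225703 + 0.054319 = 0.949104
The pest infestation-present share is 0.225703 + 0.054319 = 0.280022.
Hence the posterior is 0.280022/0.949104 ≈ 0.2950.

Pr[pest infestation | wilting, underwatering] ≈ 0.2950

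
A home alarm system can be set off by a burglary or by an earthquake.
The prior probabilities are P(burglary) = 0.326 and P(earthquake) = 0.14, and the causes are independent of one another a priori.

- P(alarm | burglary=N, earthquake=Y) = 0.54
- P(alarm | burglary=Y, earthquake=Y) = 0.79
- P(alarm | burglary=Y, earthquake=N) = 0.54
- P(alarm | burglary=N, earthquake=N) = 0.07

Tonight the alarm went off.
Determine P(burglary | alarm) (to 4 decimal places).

P(burglary | alarm) ≈ 0.6719

P(alarm) = 0.07·0.674·0.86 + 0.54·0.674·0.14 + 0.54·0.326·0.86 + 0.79·0.326·0.14 = 0.040575 + 0.050954 + 0.151394 + 0.036056 = 0.278979
The burglary-present share is 0.151394 + 0.036056 = 0.187450.
P(burglary | alarm) = 0.187450 / 0.278979 ≈ 0.6719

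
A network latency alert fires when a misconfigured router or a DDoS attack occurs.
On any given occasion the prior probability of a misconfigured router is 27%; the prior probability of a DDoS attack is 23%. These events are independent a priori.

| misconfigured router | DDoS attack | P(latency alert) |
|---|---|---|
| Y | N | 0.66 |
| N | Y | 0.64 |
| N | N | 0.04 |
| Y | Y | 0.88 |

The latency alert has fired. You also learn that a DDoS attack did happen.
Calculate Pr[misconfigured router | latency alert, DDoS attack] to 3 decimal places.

For the numerator, keep only misconfigured router=true terms: 0.88·0.27 = 0.237600
Normalizer over all consistent configurations: 0.64·0.73 + 0.88·0.27 = 0.704800
P(misconfigured router | latency alert, DDoS attack) = 0.237600/0.704800 ≈ 0.337

Pr[misconfigured router | latency alert, DDoS attack] ≈ 0.337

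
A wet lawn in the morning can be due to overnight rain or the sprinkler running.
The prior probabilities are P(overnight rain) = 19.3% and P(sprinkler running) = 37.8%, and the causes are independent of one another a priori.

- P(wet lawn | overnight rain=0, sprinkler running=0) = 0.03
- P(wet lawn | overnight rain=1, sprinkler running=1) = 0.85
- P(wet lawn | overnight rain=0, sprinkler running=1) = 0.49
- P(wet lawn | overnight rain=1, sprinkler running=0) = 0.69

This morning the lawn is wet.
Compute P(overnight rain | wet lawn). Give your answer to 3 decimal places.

P(overnight rain | wet lawn) ≈ 0.468

Numerator (weight on configurations with overnight rain): 0.082832 + 0.062011 = 0.144843
Normalizer over all consistent configurations: 0.03·0.807·0.622 + 0.49·0.807·0.378 + 0.69·0.193·0.622 + 0.85·0.193·0.378 = 0.309375
P(overnight rain | wet lawn) = 0.144843/0.309375 ≈ 0.468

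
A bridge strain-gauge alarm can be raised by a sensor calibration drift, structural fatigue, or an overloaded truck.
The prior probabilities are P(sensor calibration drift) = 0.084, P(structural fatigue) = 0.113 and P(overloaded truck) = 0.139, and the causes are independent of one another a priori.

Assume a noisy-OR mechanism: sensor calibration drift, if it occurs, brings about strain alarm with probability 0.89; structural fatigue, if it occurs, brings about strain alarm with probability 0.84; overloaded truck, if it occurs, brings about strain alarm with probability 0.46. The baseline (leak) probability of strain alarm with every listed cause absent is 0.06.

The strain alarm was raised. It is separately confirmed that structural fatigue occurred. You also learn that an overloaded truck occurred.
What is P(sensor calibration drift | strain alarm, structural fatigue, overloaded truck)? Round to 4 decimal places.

P(sensor calibration drift | strain alarm, structural fatigue, overloaded truck) ≈ 0.0900

Under noisy-OR, P(strain alarm | causes) = 1 − (1−0.06)·∏(1−qᵢ) over the active causes.
P(strain alarm | structural fatigue, overloaded truck) = 0.918784×0.916 + 0.991066×0.084 = 0.841606 + 0.083250 = 0.924856
Restricting to configurations with sensor calibration drift present: 0.991066×0.084 = 0.083250.
P(sensor calibration drift | strain alarm, structural fatigue, overloaded truck) = 0.083250 / 0.924856 ≈ 0.0900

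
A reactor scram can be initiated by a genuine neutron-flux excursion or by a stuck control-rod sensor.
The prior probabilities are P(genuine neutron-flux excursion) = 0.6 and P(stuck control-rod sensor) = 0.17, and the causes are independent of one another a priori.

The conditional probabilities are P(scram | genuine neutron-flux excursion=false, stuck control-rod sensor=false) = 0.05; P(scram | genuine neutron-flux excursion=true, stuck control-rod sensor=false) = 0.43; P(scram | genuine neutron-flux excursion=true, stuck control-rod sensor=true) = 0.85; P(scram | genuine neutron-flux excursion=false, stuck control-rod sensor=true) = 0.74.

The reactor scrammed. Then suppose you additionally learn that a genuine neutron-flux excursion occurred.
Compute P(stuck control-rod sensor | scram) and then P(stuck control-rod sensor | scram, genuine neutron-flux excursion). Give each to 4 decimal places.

P(stuck control-rod sensor | scram) ≈ 0.3726; P(stuck control-rod sensor | scram, genuine neutron-flux excursion) ≈ 0.2882

Weight on stuck control-rod sensor=true, given the evidence: 0.050320 + 0.086700 = 0.137020
The normalizing constant is 0.05*0.4*0.83 + 0.74*0.4*0.17 + 0.43*0.6*0.83 + 0.85*0.6*0.17 = 0.367760
P(stuck control-rod sensor | scram) = 0.137020/0.367760 ≈ 0.3726

Now also conditioning on genuine neutron-flux excursion=true:
Numerator (weight on configurations with stuck control-rod sensor): 0.85·0.17 = 0.144500
Normalizer over all consistent configurations: 0.43·0.83 + 0.85·0.17 = 0.501400
Posterior = 0.144500 / 0.501400 ≈ 0.2882
This is intercausal reasoning (explaining away): once genuine neutron-flux excursion accounts for the scram, stuck control-rod sensor becomes less likely.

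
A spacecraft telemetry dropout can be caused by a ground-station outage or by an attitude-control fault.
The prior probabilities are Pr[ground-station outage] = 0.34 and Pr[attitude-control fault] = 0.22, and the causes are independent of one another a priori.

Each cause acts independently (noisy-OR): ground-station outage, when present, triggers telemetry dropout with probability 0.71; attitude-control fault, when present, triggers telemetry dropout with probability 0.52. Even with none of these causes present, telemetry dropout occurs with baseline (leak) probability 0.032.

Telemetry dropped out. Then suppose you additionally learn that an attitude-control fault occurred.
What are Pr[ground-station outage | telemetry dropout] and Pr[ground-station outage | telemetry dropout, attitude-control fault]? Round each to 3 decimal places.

Pr[ground-station outage | telemetry dropout] ≈ 0.731; Pr[ground-station outage | telemetry dropout, attitude-control fault] ≈ 0.454

Under noisy-OR, P(telemetry dropout | causes) = 1 − (1−0.032)·∏(1−qᵢ) over the active causes.
Numerator (weight on configurations with ground-station outage): 0.190753 + 0.064721 = 0.255474
Normalizer over all consistent configurations: 0.032*0.66*0.78 + 0.53536*0.66*0.22 + 0.71928*0.34*0.78 + 0.865254*0.34*0.22 = 0.349682
Posterior = 0.255474 / 0.349682 ≈ 0.731

Now also conditioning on attitude-control fault=true:
Numerator (weight on configurations with ground-station outage): 0.865254·0.34 = 0.294186
The normalizing constant is 0.53536·0.66 + 0.865254·0.34 = 0.647524
P(ground-station outage | telemetry dropout, attitude-control fault) = 0.294186/0.647524 ≈ 0.454
This is intercausal reasoning (explaining away): once attitude-control fault accounts for the telemetry dropout, ground-station outage becomes less likely.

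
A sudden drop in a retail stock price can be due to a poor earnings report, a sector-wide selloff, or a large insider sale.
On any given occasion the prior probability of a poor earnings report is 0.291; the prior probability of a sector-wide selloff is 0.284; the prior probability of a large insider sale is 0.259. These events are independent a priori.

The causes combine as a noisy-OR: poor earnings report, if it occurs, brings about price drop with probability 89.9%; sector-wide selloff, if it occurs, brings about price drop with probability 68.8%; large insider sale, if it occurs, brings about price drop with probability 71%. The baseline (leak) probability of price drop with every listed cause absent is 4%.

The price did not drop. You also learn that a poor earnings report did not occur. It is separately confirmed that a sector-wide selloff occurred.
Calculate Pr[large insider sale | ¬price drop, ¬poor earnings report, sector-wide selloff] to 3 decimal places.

Pr[large insider sale | ¬price drop, ¬poor earnings report, sector-wide selloff] ≈ 0.092

Under noisy-OR, P(price drop | causes) = 1 − (1−0.04)·∏(1−qᵢ) over the active causes.
P(¬price drop | ¬poor earnings report, sector-wide selloff) = 0.29952×0.741 + 0.086861×0.259 = 0.221944 + 0.022497 = 0.244441
Restricting to configurations with large insider sale present: 0.086861×0.259 = 0.022497.
So P(large insider sale | ¬price drop, ¬poor earnings report, sector-wide selloff) = 0.022497/0.244441 ≈ 0.092.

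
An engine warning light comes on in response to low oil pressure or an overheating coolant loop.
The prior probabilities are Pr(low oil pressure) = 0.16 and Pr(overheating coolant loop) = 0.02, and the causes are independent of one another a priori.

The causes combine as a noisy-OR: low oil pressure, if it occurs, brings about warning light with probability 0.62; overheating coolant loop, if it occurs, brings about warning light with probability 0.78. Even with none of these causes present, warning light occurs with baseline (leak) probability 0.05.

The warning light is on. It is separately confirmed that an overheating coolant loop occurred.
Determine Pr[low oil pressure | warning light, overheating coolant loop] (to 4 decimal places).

Under noisy-OR, P(warning light | causes) = 1 − (1−0.05)·∏(1−qᵢ) over the active causes.
Numerator (weight on configurations with low oil pressure): 0.92058·0.16 = 0.147293
Denominator P(warning light | overheating coolant loop): 0.791·0.84 + 0.92058·0.16 = 0.811733
Posterior = 0.147293 / 0.811733 ≈ 0.1815

Pr[low oil pressure | warning light, overheating coolant loop] ≈ 0.1815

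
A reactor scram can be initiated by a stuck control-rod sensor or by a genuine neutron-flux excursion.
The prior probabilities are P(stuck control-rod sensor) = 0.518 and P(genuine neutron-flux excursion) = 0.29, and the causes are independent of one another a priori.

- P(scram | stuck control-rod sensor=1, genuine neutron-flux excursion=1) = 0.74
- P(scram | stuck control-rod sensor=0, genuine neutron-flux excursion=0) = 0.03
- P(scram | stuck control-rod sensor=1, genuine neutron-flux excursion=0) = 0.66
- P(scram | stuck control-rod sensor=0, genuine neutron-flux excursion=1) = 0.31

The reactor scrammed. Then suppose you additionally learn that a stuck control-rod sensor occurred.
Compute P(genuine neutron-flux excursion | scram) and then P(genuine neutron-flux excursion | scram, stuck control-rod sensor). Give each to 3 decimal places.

By total probability over the 4 (stuck control-rod sensor, genuine neutron-flux excursion) configurations:
  P(scram) = 0.03·0.482·0.71 + 0.31·0.482·0.29 + 0.66·0.518·0.71 + 0.74·0.518·0.29
        = 0.010267 + 0.043332 + 0.242735 + 0.111163 = 0.407497
Keeping only the genuine neutron-flux excursion-present terms gives 0.154495, so
  P(genuine neutron-flux excursion | scram) = 0.154495 / 0.407497 ≈ 0.379

With the extra evidence:
P(scram | stuck control-rod sensor) = 0.66·0.71 + 0.74·0.29 = 0.468600 + 0.214600 = 0.683200
Restricting to configurations with genuine neutron-flux excursion present: 0.74·0.29 = 0.214600.
Hence the posterior is 0.214600/0.683200 ≈ 0.314.
— stuck control-rod sensor explains away the evidence for genuine neutron-flux excursion.

P(genuine neutron-flux excursion | scram) ≈ 0.379; P(genuine neutron-flux excursion | scram, stuck control-rod sensor) ≈ 0.314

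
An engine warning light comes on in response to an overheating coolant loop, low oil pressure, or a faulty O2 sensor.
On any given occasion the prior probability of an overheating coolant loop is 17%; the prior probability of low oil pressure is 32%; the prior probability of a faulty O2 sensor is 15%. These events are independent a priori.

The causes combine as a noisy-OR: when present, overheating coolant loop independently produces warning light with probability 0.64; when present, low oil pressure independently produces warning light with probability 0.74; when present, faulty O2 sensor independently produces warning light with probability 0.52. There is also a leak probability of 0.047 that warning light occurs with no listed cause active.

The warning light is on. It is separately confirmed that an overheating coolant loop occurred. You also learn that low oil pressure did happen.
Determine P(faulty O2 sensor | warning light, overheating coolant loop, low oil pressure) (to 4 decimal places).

Under noisy-OR, P(warning light | causes) = 1 − (1−0.047)·∏(1−qᵢ) over the active causes.
Enumerate both values of faulty O2 sensor and weight by the priors:
  P(warning light | overheating coolant loop, low oil pressure) = 0.910799×0.85 + 0.957184×0.15
        = 0.774179 + 0.143578 = 0.917757
Keeping only the faulty O2 sensor-present terms gives 0.143578, so
  P(faulty O2 sensor | warning light, overheating coolant loop, low oil pressure) = 0.143578 / 0.917757 ≈ 0.1564

P(faulty O2 sensor | warning light, overheating coolant loop, low oil pressure) ≈ 0.1564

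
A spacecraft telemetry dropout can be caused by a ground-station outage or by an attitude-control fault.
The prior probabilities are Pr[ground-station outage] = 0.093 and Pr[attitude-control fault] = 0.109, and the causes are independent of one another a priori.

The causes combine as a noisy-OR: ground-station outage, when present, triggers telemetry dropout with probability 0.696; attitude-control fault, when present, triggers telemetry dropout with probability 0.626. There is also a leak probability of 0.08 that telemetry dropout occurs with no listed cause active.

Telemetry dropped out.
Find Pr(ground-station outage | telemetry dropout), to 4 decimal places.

Under noisy-OR, P(telemetry dropout | causes) = 1 − (1−0.08)·∏(1−qᵢ) over the active causes.
Sum P(telemetry dropout|·) weighted by the priors over the 4 (ground-station outage, attitude-control fault) configurations:
  P(telemetry dropout) = 0.08*0.907*0.891 + 0.65592*0.907*0.109 + 0.72032*0.093*0.891 + 0.8954*0.093*0.109
        = 0.064651 + 0.064846 + 0.059688 + 0.009077 = 0.198262
The terms with ground-station outage present sum to 0.068765, so
  P(ground-station outage | telemetry dropout) = 0.068765 / 0.198262 ≈ 0.3468

Pr(ground-station outage | telemetry dropout) ≈ 0.3468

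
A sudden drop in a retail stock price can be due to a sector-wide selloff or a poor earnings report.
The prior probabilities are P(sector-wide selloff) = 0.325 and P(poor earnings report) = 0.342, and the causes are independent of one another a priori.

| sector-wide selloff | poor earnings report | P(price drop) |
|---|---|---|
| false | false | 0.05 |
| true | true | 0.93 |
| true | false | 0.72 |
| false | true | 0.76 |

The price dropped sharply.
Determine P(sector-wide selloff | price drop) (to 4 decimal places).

P(price drop) = 0.05·0.675·0.658 + 0.76·0.675·0.342 + 0.72·0.325·0.658 + 0.93·0.325·0.342 = 0.022208 + 0.175446 + 0.153972 + 0.103370 = 0.454996
Of this, 0.257342 comes from 0.153972 + 0.103370 (the sector-wide selloff=true cases).
P(sector-wide selloff | price drop) = 0.257342 / 0.454996 ≈ 0.5656

P(sector-wide selloff | price drop) ≈ 0.5656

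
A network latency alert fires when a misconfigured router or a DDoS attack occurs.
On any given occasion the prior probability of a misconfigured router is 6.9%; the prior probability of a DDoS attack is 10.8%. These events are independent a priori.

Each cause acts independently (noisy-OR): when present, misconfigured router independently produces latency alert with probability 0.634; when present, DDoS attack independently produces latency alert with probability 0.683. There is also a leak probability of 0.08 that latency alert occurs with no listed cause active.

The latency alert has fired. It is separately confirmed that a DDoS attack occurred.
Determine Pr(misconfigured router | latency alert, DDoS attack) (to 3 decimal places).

Pr(misconfigured router | latency alert, DDoS attack) ≈ 0.085

Under noisy-OR, P(latency alert | causes) = 1 − (1−0.08)·∏(1−qᵢ) over the active causes.
Numerator (weight on configurations with misconfigured router): 0.89326*0.069 = 0.061635
The normalizing constant is 0.70836*0.931 + 0.89326*0.069 = 0.721118
P(misconfigured router | latency alert, DDoS attack) = 0.061635/0.721118 ≈ 0.085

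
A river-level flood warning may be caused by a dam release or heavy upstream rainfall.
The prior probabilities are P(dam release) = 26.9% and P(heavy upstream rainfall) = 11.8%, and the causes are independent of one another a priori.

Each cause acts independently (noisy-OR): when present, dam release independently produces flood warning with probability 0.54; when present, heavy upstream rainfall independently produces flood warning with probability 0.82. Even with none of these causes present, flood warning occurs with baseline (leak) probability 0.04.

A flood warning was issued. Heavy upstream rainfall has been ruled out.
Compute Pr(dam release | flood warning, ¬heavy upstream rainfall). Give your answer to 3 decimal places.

Pr(dam release | flood warning, ¬heavy upstream rainfall) ≈ 0.837

Under noisy-OR, P(flood warning | causes) = 1 − (1−0.04)·∏(1−qᵢ) over the active causes.
P(flood warning | ¬heavy upstream rainfall) = 0.04*0.731 + 0.5584*0.269 = 0.029240 + 0.150210 = 0.179450
Of this, 0.150210 comes from 0.5584*0.269 (the dam release=true cases).
So P(dam release | flood warning, ¬heavy upstream rainfall) = 0.150210/0.179450 ≈ 0.837.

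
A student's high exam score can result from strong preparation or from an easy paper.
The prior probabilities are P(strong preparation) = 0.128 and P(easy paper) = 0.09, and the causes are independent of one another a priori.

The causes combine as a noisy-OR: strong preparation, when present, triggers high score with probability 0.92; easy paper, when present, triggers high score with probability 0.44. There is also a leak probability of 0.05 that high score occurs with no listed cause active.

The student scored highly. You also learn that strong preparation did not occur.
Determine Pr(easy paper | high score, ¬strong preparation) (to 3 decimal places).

Under noisy-OR, P(high score | causes) = 1 − (1−0.05)·∏(1−qᵢ) over the active causes.
Numerator (weight on configurations with easy paper): 0.468·0.09 = 0.042120
Normalizer over all consistent configurations: 0.05·0.91 + 0.468·0.09 = 0.087620
P(easy paper | high score, ¬strong preparation) = 0.042120/0.087620 ≈ 0.481

Pr(easy paper | high score, ¬strong preparation) ≈ 0.481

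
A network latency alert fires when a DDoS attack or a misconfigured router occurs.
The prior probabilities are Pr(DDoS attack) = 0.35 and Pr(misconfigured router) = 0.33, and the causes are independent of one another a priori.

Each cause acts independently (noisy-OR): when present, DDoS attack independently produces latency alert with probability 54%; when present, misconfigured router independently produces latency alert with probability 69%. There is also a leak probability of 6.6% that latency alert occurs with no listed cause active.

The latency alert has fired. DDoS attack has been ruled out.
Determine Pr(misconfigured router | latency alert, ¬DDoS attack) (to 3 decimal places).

Under noisy-OR, P(latency alert | causes) = 1 − (1−0.066)·∏(1−qᵢ) over the active causes.
P(latency alert | ¬DDoS attack) = 0.066*0.67 + 0.71046*0.33 = 0.044220 + 0.234452 = 0.278672
Of this, 0.234452 comes from 0.71046*0.33 (the misconfigured router=true cases).
So P(misconfigured router | latency alert, ¬DDoS attack) = 0.234452/0.278672 ≈ 0.841.

Pr(misconfigured router | latency alert, ¬DDoS attack) ≈ 0.841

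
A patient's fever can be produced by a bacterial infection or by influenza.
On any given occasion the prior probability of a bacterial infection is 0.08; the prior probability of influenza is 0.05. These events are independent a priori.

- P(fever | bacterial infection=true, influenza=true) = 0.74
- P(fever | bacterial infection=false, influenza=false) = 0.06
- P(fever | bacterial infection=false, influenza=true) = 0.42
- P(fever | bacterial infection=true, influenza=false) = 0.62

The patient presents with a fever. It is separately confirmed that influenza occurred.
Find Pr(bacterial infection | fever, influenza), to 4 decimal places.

Pr(bacterial infection | fever, influenza) ≈ 0.1329

P(fever | influenza) = 0.42×0.92 + 0.74×0.08 = 0.386400 + 0.059200 = 0.445600
The bacterial infection-present share is 0.74×0.08 = 0.059200.
P(bacterial infection | fever, influenza) = 0.059200 / 0.445600 ≈ 0.1329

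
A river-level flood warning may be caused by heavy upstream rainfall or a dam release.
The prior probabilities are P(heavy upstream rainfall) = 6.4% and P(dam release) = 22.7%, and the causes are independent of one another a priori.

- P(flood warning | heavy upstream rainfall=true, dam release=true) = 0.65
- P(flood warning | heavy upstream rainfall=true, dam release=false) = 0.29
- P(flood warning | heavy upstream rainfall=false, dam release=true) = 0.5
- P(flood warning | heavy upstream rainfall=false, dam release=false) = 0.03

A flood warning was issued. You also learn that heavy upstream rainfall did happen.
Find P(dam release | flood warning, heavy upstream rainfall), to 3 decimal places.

P(dam release | flood warning, heavy upstream rainfall) ≈ 0.397

Numerator (weight on configurations with dam release): 0.65*0.227 = 0.147550
Normalizer over all consistent configurations: 0.29*0.773 + 0.65*0.227 = 0.371720
P(dam release | flood warning, heavy upstream rainfall) = 0.147550/0.371720 ≈ 0.397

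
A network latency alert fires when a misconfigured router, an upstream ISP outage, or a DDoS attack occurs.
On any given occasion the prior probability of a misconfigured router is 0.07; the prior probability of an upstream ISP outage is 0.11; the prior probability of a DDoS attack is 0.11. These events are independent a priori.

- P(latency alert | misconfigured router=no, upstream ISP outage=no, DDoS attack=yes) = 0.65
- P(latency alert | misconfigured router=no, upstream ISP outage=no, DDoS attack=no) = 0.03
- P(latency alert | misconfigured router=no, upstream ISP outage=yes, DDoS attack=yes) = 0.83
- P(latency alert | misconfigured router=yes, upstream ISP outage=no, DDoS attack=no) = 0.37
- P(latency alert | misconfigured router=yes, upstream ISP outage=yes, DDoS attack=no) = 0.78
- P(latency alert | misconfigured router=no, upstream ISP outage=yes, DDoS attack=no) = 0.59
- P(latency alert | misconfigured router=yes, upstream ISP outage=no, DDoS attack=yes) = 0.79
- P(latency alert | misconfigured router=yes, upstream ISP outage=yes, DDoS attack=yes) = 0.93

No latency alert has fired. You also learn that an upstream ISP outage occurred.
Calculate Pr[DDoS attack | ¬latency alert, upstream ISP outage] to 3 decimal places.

Pr[DDoS attack | ¬latency alert, upstream ISP outage] ≈ 0.048

Weight on DDoS attack=true, given the evidence: 0.017391 + 0.000539 = 0.017930
The normalizing constant is 0.41×0.93×0.89 + 0.17×0.93×0.11 + 0.22×0.07×0.89 + 0.07×0.07×0.11 = 0.370993
Posterior = 0.017930 / 0.370993 ≈ 0.048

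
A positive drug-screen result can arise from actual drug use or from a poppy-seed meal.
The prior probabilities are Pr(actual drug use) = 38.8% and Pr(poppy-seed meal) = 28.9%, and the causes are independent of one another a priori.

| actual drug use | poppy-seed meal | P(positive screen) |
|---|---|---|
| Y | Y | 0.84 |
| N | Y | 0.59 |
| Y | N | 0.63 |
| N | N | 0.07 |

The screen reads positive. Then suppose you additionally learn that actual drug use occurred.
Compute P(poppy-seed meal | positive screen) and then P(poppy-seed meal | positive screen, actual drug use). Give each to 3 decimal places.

Sum P(positive screen|·) weighted by the priors over the 4 (actual drug use, poppy-seed meal) configurations:
  P(positive screen) = 0.07·0.612·0.711 + 0.59·0.612·0.289 + 0.63·0.388·0.711 + 0.84·0.388·0.289
        = 0.030459 + 0.104352 + 0.173797 + 0.094191 = 0.402799
The terms with poppy-seed meal present sum to 0.198543, so
  P(poppy-seed meal | positive screen) = 0.198543 / 0.402799 ≈ 0.493

Now also conditioning on actual drug use=true:
P(positive screen | actual drug use) = 0.63*0.711 + 0.84*0.289 = 0.447930 + 0.242760 = 0.690690
Restricting to configurations with poppy-seed meal present: 0.84*0.289 = 0.242760.
Hence the posterior is 0.242760/0.690690 ≈ 0.351.
— actual drug use explains away the evidence for poppy-seed meal.

P(poppy-seed meal | positive screen) ≈ 0.493; P(poppy-seed meal | positive screen, actual drug use) ≈ 0.351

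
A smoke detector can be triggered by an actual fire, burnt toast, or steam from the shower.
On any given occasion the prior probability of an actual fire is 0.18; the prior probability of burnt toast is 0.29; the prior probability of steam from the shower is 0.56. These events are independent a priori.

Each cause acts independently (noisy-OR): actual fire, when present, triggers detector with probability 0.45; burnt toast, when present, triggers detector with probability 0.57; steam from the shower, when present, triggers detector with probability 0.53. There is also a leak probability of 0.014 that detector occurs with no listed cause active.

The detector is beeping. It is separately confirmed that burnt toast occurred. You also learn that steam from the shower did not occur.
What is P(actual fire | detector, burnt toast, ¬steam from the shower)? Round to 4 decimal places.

P(actual fire | detector, burnt toast, ¬steam from the shower) ≈ 0.2261

Under noisy-OR, P(detector | causes) = 1 − (1−0.014)·∏(1−qᵢ) over the active causes.
By total probability over both values of actual fire:
  P(detector | burnt toast, ¬steam from the shower) = 0.57602·0.82 + 0.766811·0.18
        = 0.472336 + 0.138026 = 0.610362
Configurations with actual fire contribute 0.138026, so
  P(actual fire | detector, burnt toast, ¬steam from the shower) = 0.138026 / 0.610362 ≈ 0.2261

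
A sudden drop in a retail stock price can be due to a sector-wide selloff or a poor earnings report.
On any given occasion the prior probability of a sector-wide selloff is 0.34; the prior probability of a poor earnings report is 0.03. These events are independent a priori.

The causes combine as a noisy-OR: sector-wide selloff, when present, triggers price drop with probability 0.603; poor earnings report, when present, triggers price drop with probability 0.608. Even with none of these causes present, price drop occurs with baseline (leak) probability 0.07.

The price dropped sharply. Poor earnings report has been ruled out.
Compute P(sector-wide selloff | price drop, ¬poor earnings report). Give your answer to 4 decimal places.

P(sector-wide selloff | price drop, ¬poor earnings report) ≈ 0.8228

Under noisy-OR, P(price drop | causes) = 1 − (1−0.07)·∏(1−qᵢ) over the active causes.
Enumerate both values of sector-wide selloff and weight by the priors:
  P(price drop | ¬poor earnings report) = 0.07*0.66 + 0.63079*0.34
        = 0.046200 + 0.214469 = 0.260669
Configurations with sector-wide selloff contribute 0.214469, so
  P(sector-wide selloff | price drop, ¬poor earnings report) = 0.214469 / 0.260669 ≈ 0.8228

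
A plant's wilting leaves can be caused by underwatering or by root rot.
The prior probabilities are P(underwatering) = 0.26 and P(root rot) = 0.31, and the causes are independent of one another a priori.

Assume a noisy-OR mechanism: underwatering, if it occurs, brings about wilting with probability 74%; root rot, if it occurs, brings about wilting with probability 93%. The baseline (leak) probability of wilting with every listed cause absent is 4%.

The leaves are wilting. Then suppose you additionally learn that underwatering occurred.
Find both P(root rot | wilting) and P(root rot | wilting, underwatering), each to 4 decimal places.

Under noisy-OR, P(wilting | causes) = 1 − (1−0.04)·∏(1−qᵢ) over the active causes.
P(wilting) = 0.04×0.74×0.69 + 0.9328×0.74×0.31 + 0.7504×0.26×0.69 + 0.982528×0.26×0.31 = 0.020424 + 0.213984 + 0.134622 + 0.079192 = 0.448222
Restricting to configurations with root rot present: 0.213984 + 0.079192 = 0.293176.
P(root rot | wilting) = 0.293176 / 0.448222 ≈ 0.6541

Now also conditioning on underwatering=true:
Numerator (weight on configurations with root rot): 0.982528·0.31 = 0.304584
The normalizing constant is 0.7504·0.69 + 0.982528·0.31 = 0.822360
P(root rot | wilting, underwatering) = 0.304584/0.822360 ≈ 0.3704
Conditioning on underwatering lowers the posterior on root rot: the classic explaining-away effect in a common-effect structure.

P(root rot | wilting) ≈ 0.6541; P(root rot | wilting, underwatering) ≈ 0.3704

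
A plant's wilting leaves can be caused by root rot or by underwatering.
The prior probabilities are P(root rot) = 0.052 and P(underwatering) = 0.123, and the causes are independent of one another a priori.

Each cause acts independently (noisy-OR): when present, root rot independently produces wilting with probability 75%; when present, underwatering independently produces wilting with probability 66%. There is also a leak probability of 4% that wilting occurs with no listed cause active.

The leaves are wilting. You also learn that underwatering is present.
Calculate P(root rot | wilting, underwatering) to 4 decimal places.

Under noisy-OR, P(wilting | causes) = 1 − (1−0.04)·∏(1−qᵢ) over the active causes.
P(wilting | underwatering) = 0.6736×0.948 + 0.9184×0.052 = 0.638573 + 0.047757 = 0.686330
The root rot-present share is 0.9184×0.052 = 0.047757.
So P(root rot | wilting, underwatering) = 0.047757/0.686330 ≈ 0.0696.

P(root rot | wilting, underwatering) ≈ 0.0696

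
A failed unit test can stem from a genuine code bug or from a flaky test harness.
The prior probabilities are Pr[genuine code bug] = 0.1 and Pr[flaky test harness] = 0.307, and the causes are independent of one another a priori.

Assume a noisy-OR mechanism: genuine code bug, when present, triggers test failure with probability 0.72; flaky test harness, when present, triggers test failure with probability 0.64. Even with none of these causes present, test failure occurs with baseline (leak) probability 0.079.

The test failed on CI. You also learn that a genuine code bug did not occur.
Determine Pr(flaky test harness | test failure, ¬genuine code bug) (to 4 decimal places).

Under noisy-OR, P(test failure | causes) = 1 − (1−0.079)·∏(1−qᵢ) over the active causes.
P(test failure | ¬genuine code bug) = 0.079*0.693 + 0.66844*0.307 = 0.054747 + 0.205211 = 0.259958
Restricting to configurations with flaky test harness present: 0.66844*0.307 = 0.205211.
P(flaky test harness | test failure, ¬genuine code bug) = 0.205211 / 0.259958 ≈ 0.7894

Pr(flaky test harness | test failure, ¬genuine code bug) ≈ 0.7894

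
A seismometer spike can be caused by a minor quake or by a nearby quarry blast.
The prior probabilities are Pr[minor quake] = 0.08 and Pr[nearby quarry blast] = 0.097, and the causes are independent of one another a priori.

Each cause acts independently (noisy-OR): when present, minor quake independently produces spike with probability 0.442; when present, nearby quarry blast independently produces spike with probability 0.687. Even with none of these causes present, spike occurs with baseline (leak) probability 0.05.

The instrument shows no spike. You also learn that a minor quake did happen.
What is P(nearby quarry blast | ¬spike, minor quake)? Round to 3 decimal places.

Under noisy-OR, P(spike | causes) = 1 − (1−0.05)·∏(1−qᵢ) over the active causes.
P(¬spike | minor quake) = 0.5301*0.903 + 0.165921*0.097 = 0.478680 + 0.016094 = 0.494774
The nearby quarry blast-present share is 0.165921*0.097 = 0.016094.
Hence the posterior is 0.016094/0.494774 ≈ 0.033.

P(nearby quarry blast | ¬spike, minor quake) ≈ 0.033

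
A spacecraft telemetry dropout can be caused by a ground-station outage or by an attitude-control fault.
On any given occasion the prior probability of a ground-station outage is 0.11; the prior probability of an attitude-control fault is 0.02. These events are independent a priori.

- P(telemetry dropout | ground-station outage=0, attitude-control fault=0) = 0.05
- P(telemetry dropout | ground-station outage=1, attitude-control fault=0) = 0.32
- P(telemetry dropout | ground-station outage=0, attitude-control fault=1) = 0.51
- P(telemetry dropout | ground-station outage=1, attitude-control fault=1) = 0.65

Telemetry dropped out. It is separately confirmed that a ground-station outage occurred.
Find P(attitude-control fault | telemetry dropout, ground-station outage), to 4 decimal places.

P(attitude-control fault | telemetry dropout, ground-station outage) ≈ 0.0398

P(telemetry dropout | ground-station outage) = 0.32×0.98 + 0.65×0.02 = 0.313600 + 0.013000 = 0.326600
The attitude-control fault-present share is 0.65×0.02 = 0.013000.
So P(attitude-control fault | telemetry dropout, ground-station outage) = 0.013000/0.326600 ≈ 0.0398.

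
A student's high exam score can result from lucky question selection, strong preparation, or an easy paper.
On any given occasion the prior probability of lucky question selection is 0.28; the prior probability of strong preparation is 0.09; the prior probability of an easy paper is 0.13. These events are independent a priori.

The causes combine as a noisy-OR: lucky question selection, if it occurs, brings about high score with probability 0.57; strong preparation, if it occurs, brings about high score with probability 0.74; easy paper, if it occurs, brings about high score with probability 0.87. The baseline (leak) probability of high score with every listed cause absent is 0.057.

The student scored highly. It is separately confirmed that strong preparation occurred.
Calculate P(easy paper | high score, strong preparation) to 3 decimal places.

Under noisy-OR, P(high score | causes) = 1 − (1−0.057)·∏(1−qᵢ) over the active causes.
For the numerator, keep only easy paper=true terms: 0.090617 + 0.035901 = 0.126518
Denominator P(high score | strong preparation): 0.75482*0.72*0.87 + 0.968127*0.72*0.13 + 0.894573*0.28*0.87 + 0.986294*0.28*0.13 = 0.817255
Posterior = 0.126518 / 0.817255 ≈ 0.155

P(easy paper | high score, strong preparation) ≈ 0.155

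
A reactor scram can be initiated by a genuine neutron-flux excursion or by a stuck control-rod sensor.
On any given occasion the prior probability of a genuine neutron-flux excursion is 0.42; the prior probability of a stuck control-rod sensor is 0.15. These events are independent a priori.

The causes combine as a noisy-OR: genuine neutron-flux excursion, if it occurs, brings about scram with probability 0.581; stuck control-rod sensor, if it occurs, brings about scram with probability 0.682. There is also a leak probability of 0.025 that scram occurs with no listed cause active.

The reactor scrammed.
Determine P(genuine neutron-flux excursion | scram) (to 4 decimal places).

P(genuine neutron-flux excursion | scram) ≈ 0.7861

Under noisy-OR, P(scram | causes) = 1 − (1−0.025)·∏(1−qᵢ) over the active causes.
P(scram) = 0.025×0.58×0.85 + 0.68995×0.58×0.15 + 0.591475×0.42×0.85 + 0.870089×0.42×0.15 = 0.012325 + 0.060026 + 0.211157 + 0.054816 = 0.338324
The genuine neutron-flux excursion-present share is 0.211157 + 0.054816 = 0.265973.
Hence the posterior is 0.265973/0.338324 ≈ 0.7861.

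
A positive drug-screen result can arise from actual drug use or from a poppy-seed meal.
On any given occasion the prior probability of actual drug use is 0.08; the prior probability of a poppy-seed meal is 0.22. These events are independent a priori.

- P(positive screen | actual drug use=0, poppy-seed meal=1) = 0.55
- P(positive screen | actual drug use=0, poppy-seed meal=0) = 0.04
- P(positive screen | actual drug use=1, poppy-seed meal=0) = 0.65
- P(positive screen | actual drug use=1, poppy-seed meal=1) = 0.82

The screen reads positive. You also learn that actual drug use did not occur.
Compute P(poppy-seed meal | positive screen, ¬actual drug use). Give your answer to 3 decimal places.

By total probability over both values of poppy-seed meal:
  P(positive screen | ¬actual drug use) = 0.04·0.78 + 0.55·0.22
        = 0.031200 + 0.121000 = 0.152200
Configurations with poppy-seed meal contribute 0.121000, so
  P(poppy-seed meal | positive screen, ¬actual drug use) = 0.121000 / 0.152200 ≈ 0.795

P(poppy-seed meal | positive screen, ¬actual drug use) ≈ 0.795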